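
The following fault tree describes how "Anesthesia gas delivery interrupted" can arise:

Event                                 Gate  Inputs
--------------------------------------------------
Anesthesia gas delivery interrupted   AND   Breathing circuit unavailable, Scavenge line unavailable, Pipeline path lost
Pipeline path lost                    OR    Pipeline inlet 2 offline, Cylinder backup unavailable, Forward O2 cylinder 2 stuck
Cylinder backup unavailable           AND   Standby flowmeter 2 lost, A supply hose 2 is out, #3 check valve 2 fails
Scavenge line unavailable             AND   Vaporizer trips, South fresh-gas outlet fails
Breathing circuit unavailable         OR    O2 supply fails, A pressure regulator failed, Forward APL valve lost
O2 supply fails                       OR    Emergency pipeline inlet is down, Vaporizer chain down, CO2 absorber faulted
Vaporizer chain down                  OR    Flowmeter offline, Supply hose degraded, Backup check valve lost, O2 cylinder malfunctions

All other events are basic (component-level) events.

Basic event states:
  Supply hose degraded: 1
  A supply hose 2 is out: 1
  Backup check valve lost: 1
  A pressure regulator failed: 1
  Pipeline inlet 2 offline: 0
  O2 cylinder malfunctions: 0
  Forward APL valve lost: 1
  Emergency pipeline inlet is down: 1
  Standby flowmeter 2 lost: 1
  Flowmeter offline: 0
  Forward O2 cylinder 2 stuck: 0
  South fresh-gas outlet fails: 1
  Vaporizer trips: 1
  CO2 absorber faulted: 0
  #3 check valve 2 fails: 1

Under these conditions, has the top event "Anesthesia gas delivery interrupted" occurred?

Yes

Vaporizer chain down [OR]: Flowmeter offline=not, Supply hose degraded=occurs, Backup check valve lost=occurs, O2 cylinder malfunctions=not → at least one input occurs → occurs.
O2 supply fails [OR]: Emergency pipeline inlet is down=occurs, Vaporizer chain down=occurs, CO2 absorber faulted=not → at least one input occurs → occurs.
Breathing circuit unavailable [OR]: O2 supply fails=occurs, A pressure regulator failed=occurs, Forward APL valve lost=occurs → at least one input occurs → occurs.
Scavenge line unavailable [AND]: Vaporizer trips=occurs, South fresh-gas outlet fails=occurs → all inputs occur → occurs.
Cylinder backup unavailable [AND]: Standby flowmeter 2 lost=occurs, A supply hose 2 is out=occurs, #3 check valve 2 fails=occurs → all inputs occur → occurs.
Pipeline path lost [OR]: Pipeline inlet 2 offline=not, Cylinder backup unavailable=occurs, Forward O2 cylinder 2 stuck=not → at least one input occurs → occurs.
Anesthesia gas delivery interrupted [AND]: Breathing circuit unavailable=occurs, Scavenge line unavailable=occurs, Pipeline path lost=occurs → all inputs occur → occurs.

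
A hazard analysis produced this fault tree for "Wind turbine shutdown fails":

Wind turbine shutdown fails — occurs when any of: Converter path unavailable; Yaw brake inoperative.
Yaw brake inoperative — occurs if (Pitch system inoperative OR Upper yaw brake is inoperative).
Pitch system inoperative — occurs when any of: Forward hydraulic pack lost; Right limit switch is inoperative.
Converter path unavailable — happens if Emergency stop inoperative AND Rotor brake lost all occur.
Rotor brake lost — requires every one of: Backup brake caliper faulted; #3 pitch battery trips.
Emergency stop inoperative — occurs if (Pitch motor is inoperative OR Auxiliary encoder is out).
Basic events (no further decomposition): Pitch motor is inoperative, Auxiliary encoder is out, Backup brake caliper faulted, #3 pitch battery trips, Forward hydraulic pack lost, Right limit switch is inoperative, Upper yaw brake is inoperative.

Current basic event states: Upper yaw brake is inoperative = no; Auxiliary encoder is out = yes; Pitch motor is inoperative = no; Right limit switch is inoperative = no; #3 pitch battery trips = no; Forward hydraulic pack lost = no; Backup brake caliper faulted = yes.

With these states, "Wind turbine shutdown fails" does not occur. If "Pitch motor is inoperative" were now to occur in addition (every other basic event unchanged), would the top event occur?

No

Counterfactual: set "Pitch motor is inoperative" to occurred.
Emergency stop inoperative [OR]: Pitch motor is inoperative=occurs, Auxiliary encoder is out=occurs → at least one input occurs → occurs.
Rotor brake lost [AND]: Backup brake caliper faulted=occurs, #3 pitch battery trips=not → not all inputs occur → does not occur.
Converter path unavailable [AND]: Emergency stop inoperative=occurs, Rotor brake lost=not → not all inputs occur → does not occur.
Pitch system inoperative [OR]: Forward hydraulic pack lost=not, Right limit switch is inoperative=not → no input occurs → does not occur.
Yaw brake inoperative [OR]: Pitch system inoperative=not, Upper yaw brake is inoperative=not → no input occurs → does not occur.
Wind turbine shutdown fails [OR]: Converter path unavailable=not, Yaw brake inoperative=not → no input occurs → does not occur.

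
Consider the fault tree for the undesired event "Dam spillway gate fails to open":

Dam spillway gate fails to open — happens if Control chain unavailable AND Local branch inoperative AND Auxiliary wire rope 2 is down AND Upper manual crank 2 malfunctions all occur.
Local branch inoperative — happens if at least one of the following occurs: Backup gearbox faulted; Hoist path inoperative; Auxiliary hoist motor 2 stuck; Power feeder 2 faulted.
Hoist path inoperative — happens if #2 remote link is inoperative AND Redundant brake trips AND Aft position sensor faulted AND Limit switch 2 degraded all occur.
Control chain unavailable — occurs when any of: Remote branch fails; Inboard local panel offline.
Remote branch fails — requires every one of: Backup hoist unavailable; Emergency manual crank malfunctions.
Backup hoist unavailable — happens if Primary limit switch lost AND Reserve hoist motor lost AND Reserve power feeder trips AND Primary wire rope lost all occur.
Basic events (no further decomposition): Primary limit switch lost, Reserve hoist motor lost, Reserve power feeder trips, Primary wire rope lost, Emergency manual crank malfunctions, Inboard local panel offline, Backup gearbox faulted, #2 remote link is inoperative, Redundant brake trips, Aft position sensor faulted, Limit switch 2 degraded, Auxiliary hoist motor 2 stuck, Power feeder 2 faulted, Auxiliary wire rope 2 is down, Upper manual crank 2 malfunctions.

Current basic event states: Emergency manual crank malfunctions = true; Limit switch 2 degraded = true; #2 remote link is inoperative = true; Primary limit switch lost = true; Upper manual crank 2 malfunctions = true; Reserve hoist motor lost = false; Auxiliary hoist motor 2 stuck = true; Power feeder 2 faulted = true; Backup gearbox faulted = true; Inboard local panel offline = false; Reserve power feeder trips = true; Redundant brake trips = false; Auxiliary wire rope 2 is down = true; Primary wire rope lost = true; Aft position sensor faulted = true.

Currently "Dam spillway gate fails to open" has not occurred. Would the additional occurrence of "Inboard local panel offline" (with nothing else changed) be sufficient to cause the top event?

Yes

Counterfactual: set "Inboard local panel offline" to occurred.
Backup hoist unavailable [AND]: Primary limit switch lost=occurs, Reserve hoist motor lost=not, Reserve power feeder trips=occurs, Primary wire rope lost=occurs → not all inputs occur → does not occur.
Remote branch fails [AND]: Backup hoist unavailable=not, Emergency manual crank malfunctions=occurs → not all inputs occur → does not occur.
Control chain unavailable [OR]: Remote branch fails=not, Inboard local panel offline=occurs → at least one input occurs → occurs.
Hoist path inoperative [AND]: #2 remote link is inoperative=occurs, Redundant brake trips=not, Aft position sensor faulted=occurs, Limit switch 2 degraded=occurs → not all inputs occur → does not occur.
Local branch inoperative [OR]: Backup gearbox faulted=occurs, Hoist path inoperative=not, Auxiliary hoist motor 2 stuck=occurs, Power feeder 2 faulted=occurs → at least one input occurs → occurs.
Dam spillway gate fails to open [AND]: Control chain unavailable=occurs, Local branch inoperative=occurs, Auxiliary wire rope 2 is down=occurs, Upper manual crank 2 malfunctions=occurs → all inputs occur → occurs.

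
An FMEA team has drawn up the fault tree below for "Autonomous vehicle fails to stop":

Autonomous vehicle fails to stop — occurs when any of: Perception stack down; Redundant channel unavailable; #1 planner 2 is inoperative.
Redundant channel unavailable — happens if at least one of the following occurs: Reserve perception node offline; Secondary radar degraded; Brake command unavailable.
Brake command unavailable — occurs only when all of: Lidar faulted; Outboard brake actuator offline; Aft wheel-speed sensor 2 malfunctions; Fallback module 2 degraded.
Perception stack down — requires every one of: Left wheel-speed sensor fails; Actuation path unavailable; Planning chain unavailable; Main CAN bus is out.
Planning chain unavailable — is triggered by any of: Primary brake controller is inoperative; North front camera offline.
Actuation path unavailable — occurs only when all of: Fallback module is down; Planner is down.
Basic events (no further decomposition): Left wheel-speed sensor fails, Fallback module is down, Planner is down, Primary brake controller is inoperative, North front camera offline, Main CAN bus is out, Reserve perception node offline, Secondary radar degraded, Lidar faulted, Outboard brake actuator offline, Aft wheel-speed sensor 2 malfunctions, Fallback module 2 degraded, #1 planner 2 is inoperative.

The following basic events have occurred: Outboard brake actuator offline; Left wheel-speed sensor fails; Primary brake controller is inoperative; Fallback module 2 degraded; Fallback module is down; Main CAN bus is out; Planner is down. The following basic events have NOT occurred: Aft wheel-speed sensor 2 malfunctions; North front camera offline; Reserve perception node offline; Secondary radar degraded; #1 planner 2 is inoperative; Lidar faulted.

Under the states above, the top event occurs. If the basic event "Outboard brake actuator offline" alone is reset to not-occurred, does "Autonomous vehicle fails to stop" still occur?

Counterfactual: set "Outboard brake actuator offline" to not occurred.
Actuation path unavailable [AND]: Fallback module is down=occurs, Planner is down=occurs → all inputs occur → occurs.
Planning chain unavailable [OR]: Primary brake controller is inoperative=occurs, North front camera offline=not → at least one input occurs → occurs.
Perception stack down [AND]: Left wheel-speed sensor fails=occurs, Actuation path unavailable=occurs, Planning chain unavailable=occurs, Main CAN bus is out=occurs → all inputs occur → occurs.
Brake command unavailable [AND]: Lidar faulted=not, Outboard brake actuator offline=not, Aft wheel-speed sensor 2 malfunctions=not, Fallback module 2 degraded=occurs → not all inputs occur → does not occur.
Redundant channel unavailable [OR]: Reserve perception node offline=not, Secondary radar degraded=not, Brake command unavailable=not → no input occurs → does not occur.
Autonomous vehicle fails to stop [OR]: Perception stack down=occurs, Redundant channel unavailable=not, #1 planner 2 is inoperative=not → at least one input occurs → occurs.

Yes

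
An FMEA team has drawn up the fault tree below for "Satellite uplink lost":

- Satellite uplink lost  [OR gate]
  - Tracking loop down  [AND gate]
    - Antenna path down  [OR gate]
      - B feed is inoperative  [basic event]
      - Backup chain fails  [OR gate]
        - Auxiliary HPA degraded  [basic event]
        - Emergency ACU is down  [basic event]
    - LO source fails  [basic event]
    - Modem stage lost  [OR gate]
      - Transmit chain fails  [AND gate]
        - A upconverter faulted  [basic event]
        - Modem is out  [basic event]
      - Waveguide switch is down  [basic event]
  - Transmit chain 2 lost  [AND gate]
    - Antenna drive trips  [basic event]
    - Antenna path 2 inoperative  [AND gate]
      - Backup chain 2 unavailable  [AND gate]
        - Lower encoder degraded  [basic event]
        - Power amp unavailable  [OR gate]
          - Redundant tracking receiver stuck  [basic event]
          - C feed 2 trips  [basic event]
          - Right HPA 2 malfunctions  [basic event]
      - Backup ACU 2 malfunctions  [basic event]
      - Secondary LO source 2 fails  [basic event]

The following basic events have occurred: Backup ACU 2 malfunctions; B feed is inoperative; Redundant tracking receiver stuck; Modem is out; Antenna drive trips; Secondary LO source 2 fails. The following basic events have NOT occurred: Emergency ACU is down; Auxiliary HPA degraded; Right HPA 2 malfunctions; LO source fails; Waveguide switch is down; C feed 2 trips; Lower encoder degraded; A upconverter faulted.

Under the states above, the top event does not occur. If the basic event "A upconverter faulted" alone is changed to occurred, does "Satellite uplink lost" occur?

No

Counterfactual: set "A upconverter faulted" to occurred.
Backup chain fails [OR]: Auxiliary HPA degraded=not, Emergency ACU is down=not → no input occurs → does not occur.
Antenna path down [OR]: B feed is inoperative=occurs, Backup chain fails=not → at least one input occurs → occurs.
Transmit chain fails [AND]: A upconverter faulted=occurs, Modem is out=occurs → all inputs occur → occurs.
Modem stage lost [OR]: Transmit chain fails=occurs, Waveguide switch is down=not → at least one input occurs → occurs.
Tracking loop down [AND]: Antenna path down=occurs, LO source fails=not, Modem stage lost=occurs → not all inputs occur → does not occur.
Power amp unavailable [OR]: Redundant tracking receiver stuck=occurs, C feed 2 trips=not, Right HPA 2 malfunctions=not → at least one input occurs → occurs.
Backup chain 2 unavailable [AND]: Lower encoder degraded=not, Power amp unavailable=occurs → not all inputs occur → does not occur.
Antenna path 2 inoperative [AND]: Backup chain 2 unavailable=not, Backup ACU 2 malfunctions=occurs, Secondary LO source 2 fails=occurs → not all inputs occur → does not occur.
Transmit chain 2 lost [AND]: Antenna drive trips=occurs, Antenna path 2 inoperative=not → not all inputs occur → does not occur.
Satellite uplink lost [OR]: Tracking loop down=not, Transmit chain 2 lost=not → no input occurs → does not occur.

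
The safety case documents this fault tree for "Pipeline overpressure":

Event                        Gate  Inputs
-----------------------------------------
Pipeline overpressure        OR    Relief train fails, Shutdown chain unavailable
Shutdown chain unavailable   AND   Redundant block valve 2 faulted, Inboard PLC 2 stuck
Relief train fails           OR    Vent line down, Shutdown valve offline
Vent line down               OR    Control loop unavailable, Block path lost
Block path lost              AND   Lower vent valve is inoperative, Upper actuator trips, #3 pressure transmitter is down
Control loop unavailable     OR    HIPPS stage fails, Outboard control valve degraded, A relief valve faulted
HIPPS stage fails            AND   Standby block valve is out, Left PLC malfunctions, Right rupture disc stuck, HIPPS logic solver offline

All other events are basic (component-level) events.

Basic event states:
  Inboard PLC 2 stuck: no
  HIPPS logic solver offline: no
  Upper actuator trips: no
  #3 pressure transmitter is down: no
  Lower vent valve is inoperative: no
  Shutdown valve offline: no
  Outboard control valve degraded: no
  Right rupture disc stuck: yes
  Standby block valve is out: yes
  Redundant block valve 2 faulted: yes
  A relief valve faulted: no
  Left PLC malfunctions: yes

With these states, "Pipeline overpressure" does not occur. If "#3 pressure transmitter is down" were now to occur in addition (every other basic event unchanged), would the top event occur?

Counterfactual: set "#3 pressure transmitter is down" to occurred.
HIPPS stage fails [AND]: Standby block valve is out=occurs, Left PLC malfunctions=occurs, Right rupture disc stuck=occurs, HIPPS logic solver offline=not → not all inputs occur → does not occur.
Control loop unavailable [OR]: HIPPS stage fails=not, Outboard control valve degraded=not, A relief valve faulted=not → no input occurs → does not occur.
Block path lost [AND]: Lower vent valve is inoperative=not, Upper actuator trips=not, #3 pressure transmitter is down=occurs → not all inputs occur → does not occur.
Vent line down [OR]: Control loop unavailable=not, Block path lost=not → no input occurs → does not occur.
Relief train fails [OR]: Vent line down=not, Shutdown valve offline=not → no input occurs → does not occur.
Shutdown chain unavailable [AND]: Redundant block valve 2 faulted=occurs, Inboard PLC 2 stuck=not → not all inputs occur → does not occur.
Pipeline overpressure [OR]: Relief train fails=not, Shutdown chain unavailable=not → no input occurs → does not occur.

No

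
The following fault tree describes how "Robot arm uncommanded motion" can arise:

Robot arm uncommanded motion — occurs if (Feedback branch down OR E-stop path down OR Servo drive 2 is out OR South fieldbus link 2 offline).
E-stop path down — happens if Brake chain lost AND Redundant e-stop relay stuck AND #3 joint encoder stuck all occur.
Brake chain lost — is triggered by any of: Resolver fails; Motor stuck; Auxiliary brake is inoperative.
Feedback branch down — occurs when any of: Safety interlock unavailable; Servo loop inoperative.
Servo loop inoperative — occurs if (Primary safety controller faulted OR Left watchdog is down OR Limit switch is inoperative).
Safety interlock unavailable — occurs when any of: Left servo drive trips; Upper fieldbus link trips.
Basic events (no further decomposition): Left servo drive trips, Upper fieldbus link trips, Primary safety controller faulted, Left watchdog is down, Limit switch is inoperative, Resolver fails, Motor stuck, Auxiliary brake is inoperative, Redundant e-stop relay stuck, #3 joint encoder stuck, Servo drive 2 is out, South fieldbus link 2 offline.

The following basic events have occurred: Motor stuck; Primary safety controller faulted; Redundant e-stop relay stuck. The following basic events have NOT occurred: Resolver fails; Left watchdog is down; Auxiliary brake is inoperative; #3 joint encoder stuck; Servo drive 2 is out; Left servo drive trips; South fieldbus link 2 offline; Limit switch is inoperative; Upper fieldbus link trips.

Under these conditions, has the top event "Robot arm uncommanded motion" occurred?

Safety interlock unavailable [OR]: Left servo drive trips=not, Upper fieldbus link trips=not → no input occurs → does not occur.
Servo loop inoperative [OR]: Primary safety controller faulted=occurs, Left watchdog is down=not, Limit switch is inoperative=not → at least one input occurs → occurs.
Feedback branch down [OR]: Safety interlock unavailable=not, Servo loop inoperative=occurs → at least one input occurs → occurs.
Brake chain lost [OR]: Resolver fails=not, Motor stuck=occurs, Auxiliary brake is inoperative=not → at least one input occurs → occurs.
E-stop path down [AND]: Brake chain lost=occurs, Redundant e-stop relay stuck=occurs, #3 joint encoder stuck=not → not all inputs occur → does not occur.
Robot arm uncommanded motion [OR]: Feedback branch down=occurs, E-stop path down=not, Servo drive 2 is out=not, South fieldbus link 2 offline=not → at least one input occurs → occurs.

Yes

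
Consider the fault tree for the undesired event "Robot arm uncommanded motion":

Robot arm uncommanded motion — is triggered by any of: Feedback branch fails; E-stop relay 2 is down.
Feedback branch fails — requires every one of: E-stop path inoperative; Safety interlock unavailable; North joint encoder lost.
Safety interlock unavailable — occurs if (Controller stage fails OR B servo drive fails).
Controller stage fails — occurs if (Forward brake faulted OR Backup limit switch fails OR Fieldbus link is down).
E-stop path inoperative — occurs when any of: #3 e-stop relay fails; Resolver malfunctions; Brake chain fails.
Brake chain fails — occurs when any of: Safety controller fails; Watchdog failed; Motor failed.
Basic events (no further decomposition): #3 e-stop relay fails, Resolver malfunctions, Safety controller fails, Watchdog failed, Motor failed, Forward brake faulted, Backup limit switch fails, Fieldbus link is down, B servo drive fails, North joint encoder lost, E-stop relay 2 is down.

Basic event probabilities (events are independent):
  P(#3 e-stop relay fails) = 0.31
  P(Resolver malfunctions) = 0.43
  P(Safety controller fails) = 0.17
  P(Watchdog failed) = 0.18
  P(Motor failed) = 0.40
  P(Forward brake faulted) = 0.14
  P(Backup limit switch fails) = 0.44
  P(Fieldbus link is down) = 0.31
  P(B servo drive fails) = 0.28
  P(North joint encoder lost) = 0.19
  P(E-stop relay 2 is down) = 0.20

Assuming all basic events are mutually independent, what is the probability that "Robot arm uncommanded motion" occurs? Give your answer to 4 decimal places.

P(Brake chain fails) [OR] = 1 − (1−0.17) × (1−0.18) × (1−0.40) = 0.591640
P(E-stop path inoperative) [OR] = 1 − (1−0.31) × (1−0.43) × (1−0.591640) = 0.839392
P(Controller stage fails) [OR] = 1 − (1−0.14) × (1−0.44) × (1−0.31) = 0.667696
P(Safety interlock unavailable) [OR] = 1 − (1−0.667696) × (1−0.28) = 0.760741
P(Feedback branch fails) [AND] = 0.839392 × 0.760741 × 0.19 = 0.121326
P(Robot arm uncommanded motion) [OR] = 1 − (1−0.121326) × (1−0.20) = 0.297061
Rounded to 4 decimal places: P(Robot arm uncommanded motion) ≈ 0.2971.

0.2971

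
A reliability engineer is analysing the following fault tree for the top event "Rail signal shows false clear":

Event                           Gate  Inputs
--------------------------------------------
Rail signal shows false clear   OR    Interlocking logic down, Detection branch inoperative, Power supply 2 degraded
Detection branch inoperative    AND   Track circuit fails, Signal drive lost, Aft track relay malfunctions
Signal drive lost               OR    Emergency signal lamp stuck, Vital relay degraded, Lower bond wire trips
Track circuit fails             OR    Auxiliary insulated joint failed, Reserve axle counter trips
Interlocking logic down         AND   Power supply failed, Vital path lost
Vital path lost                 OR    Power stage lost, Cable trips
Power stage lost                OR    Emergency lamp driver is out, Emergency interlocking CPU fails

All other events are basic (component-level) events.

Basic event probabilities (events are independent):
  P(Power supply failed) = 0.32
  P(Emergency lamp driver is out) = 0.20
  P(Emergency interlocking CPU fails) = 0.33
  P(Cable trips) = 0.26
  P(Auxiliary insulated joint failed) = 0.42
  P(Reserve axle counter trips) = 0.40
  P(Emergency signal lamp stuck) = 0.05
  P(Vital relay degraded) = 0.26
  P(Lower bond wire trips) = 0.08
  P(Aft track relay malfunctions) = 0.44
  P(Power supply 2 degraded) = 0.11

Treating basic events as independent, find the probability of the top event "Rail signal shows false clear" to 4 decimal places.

0.3546

P(Power stage lost) [OR] = 1 − (1−0.20) × (1−0.33) = 0.464000
P(Vital path lost) [OR] = 1 − (1−0.464000) × (1−0.26) = 0.603360
P(Interlocking logic down) [AND] = 0.32 × 0.603360 = 0.193075
P(Track circuit fails) [OR] = 1 − (1−0.42) × (1−0.40) = 0.652000
P(Signal drive lost) [OR] = 1 − (1−0.05) × (1−0.26) × (1−0.08) = 0.353240
P(Detection branch inoperative) [AND] = 0.652000 × 0.353240 × 0.44 = 0.101337
P(Rail signal shows false clear) [OR] = 1 − (1−0.193075) × (1−0.101337) × (1−0.11) = 0.354613
Rounded to 4 decimal places: P(Rail signal shows false clear) ≈ 0.3546.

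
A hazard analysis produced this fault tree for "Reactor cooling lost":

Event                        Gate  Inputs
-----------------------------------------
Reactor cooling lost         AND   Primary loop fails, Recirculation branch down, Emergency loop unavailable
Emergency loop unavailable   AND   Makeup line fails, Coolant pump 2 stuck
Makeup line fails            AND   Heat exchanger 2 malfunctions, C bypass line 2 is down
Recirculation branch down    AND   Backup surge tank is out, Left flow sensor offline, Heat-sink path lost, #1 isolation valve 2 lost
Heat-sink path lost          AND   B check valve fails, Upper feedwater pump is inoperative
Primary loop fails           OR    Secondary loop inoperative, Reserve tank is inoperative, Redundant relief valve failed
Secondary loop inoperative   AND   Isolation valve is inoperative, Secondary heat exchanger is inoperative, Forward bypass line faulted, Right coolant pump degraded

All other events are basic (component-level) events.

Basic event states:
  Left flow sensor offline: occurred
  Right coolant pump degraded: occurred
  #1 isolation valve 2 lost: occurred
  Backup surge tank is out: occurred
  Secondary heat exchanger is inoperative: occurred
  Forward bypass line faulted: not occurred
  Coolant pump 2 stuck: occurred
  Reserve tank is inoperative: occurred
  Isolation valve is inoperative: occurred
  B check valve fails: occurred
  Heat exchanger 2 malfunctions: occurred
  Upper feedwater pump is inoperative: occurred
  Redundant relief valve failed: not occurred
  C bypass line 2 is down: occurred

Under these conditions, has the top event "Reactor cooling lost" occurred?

Secondary loop inoperative [AND]: Isolation valve is inoperative=occurs, Secondary heat exchanger is inoperative=occurs, Forward bypass line faulted=not, Right coolant pump degraded=occurs → not all inputs occur → does not occur.
Primary loop fails [OR]: Secondary loop inoperative=not, Reserve tank is inoperative=occurs, Redundant relief valve failed=not → at least one input occurs → occurs.
Heat-sink path lost [AND]: B check valve fails=occurs, Upper feedwater pump is inoperative=occurs → all inputs occur → occurs.
Recirculation branch down [AND]: Backup surge tank is out=occurs, Left flow sensor offline=occurs, Heat-sink path lost=occurs, #1 isolation valve 2 lost=occurs → all inputs occur → occurs.
Makeup line fails [AND]: Heat exchanger 2 malfunctions=occurs, C bypass line 2 is down=occurs → all inputs occur → occurs.
Emergency loop unavailable [AND]: Makeup line fails=occurs, Coolant pump 2 stuck=occurs → all inputs occur → occurs.
Reactor cooling lost [AND]: Primary loop fails=occurs, Recirculation branch down=occurs, Emergency loop unavailable=occurs → all inputs occur → occurs.

Yes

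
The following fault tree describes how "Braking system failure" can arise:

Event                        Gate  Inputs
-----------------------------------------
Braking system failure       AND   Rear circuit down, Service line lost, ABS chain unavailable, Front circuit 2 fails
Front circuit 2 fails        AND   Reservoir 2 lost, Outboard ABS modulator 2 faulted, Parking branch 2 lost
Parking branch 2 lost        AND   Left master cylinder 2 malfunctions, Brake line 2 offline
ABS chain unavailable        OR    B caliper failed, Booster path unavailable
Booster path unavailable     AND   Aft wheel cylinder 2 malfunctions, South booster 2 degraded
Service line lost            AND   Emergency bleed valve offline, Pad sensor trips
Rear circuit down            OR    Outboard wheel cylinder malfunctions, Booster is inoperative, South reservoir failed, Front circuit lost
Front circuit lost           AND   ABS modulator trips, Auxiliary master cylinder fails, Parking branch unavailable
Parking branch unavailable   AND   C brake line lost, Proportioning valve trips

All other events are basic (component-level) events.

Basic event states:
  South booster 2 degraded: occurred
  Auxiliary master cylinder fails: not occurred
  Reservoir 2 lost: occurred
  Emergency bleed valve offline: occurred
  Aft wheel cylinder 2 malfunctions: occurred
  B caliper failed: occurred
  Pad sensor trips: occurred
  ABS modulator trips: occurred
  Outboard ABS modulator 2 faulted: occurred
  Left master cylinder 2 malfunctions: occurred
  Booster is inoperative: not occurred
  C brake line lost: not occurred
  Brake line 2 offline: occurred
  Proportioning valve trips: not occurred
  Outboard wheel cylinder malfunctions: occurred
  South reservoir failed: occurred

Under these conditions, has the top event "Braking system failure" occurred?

Yes

Parking branch unavailable [AND]: C brake line lost=not, Proportioning valve trips=not → not all inputs occur → does not occur.
Front circuit lost [AND]: ABS modulator trips=occurs, Auxiliary master cylinder fails=not, Parking branch unavailable=not → not all inputs occur → does not occur.
Rear circuit down [OR]: Outboard wheel cylinder malfunctions=occurs, Booster is inoperative=not, South reservoir failed=occurs, Front circuit lost=not → at least one input occurs → occurs.
Service line lost [AND]: Emergency bleed valve offline=occurs, Pad sensor trips=occurs → all inputs occur → occurs.
Booster path unavailable [AND]: Aft wheel cylinder 2 malfunctions=occurs, South booster 2 degraded=occurs → all inputs occur → occurs.
ABS chain unavailable [OR]: B caliper failed=occurs, Booster path unavailable=occurs → at least one input occurs → occurs.
Parking branch 2 lost [AND]: Left master cylinder 2 malfunctions=occurs, Brake line 2 offline=occurs → all inputs occur → occurs.
Front circuit 2 fails [AND]: Reservoir 2 lost=occurs, Outboard ABS modulator 2 faulted=occurs, Parking branch 2 lost=occurs → all inputs occur → occurs.
Braking system failure [AND]: Rear circuit down=occurs, Service line lost=occurs, ABS chain unavailable=occurs, Front circuit 2 fails=occurs → all inputs occur → occurs.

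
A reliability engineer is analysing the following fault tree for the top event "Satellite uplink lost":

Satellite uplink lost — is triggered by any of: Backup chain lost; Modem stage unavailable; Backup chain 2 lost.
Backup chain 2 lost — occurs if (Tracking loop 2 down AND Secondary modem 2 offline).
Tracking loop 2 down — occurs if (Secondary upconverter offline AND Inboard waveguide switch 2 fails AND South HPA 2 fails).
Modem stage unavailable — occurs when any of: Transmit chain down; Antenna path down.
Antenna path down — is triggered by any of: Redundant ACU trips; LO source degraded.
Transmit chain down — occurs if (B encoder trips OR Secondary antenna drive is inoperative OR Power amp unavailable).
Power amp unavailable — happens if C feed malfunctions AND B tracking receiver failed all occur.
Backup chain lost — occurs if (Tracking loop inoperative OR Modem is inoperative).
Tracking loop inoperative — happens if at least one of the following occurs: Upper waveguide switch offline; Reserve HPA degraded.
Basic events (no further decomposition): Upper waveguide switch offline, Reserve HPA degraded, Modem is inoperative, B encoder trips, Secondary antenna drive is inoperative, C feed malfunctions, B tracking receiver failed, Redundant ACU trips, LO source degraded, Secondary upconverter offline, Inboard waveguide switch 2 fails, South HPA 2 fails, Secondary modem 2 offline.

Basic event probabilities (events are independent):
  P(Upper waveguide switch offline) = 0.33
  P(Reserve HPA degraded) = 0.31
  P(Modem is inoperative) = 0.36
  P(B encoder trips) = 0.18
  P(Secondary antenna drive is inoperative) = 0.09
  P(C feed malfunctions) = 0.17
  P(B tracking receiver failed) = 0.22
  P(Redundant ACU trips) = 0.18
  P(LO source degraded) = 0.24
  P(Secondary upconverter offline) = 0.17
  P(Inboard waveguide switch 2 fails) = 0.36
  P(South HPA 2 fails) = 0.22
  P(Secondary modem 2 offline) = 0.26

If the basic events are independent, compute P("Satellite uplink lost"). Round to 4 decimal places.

0.8680

P(Tracking loop inoperative) [OR] = 1 − (1−0.33) × (1−0.31) = 0.537700
P(Backup chain lost) [OR] = 1 − (1−0.537700) × (1−0.36) = 0.704128
P(Power amp unavailable) [AND] = 0.17 × 0.22 = 0.037400
P(Transmit chain down) [OR] = 1 − (1−0.18) × (1−0.09) × (1−0.037400) = 0.281708
P(Antenna path down) [OR] = 1 − (1−0.18) × (1−0.24) = 0.376800
P(Modem stage unavailable) [OR] = 1 − (1−0.281708) × (1−0.376800) = 0.552360
P(Tracking loop 2 down) [AND] = 0.17 × 0.36 × 0.22 = 0.013464
P(Backup chain 2 lost) [AND] = 0.013464 × 0.26 = 0.003501
P(Satellite uplink lost) [OR] = 1 − (1−0.704128) × (1−0.552360) × (1−0.003501) = 0.868020
Rounded to 4 decimal places: P(Satellite uplink lost) ≈ 0.8680.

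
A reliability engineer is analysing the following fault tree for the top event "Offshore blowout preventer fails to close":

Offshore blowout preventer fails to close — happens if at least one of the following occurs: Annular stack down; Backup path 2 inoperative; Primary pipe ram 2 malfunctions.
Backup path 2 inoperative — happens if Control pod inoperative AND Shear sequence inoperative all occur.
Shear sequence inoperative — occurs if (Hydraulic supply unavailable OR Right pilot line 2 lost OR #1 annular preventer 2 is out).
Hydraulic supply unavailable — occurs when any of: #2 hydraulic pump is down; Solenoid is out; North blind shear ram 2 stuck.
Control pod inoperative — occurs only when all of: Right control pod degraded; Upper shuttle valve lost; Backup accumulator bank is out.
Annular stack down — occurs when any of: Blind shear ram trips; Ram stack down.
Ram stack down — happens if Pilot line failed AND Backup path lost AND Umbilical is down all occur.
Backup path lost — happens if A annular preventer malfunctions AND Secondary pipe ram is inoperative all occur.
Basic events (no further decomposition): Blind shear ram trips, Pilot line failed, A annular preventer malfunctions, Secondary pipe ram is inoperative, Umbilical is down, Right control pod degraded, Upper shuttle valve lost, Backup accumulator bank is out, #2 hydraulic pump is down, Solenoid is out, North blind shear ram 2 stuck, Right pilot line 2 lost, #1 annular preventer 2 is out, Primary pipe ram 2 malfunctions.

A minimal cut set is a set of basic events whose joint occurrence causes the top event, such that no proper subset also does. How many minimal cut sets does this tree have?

Backup path lost [AND]: one cut set from each child combined → 1 × 1 = 1 cut set(s).
Ram stack down [AND]: one cut set from each child combined → 1 × 1 × 1 = 1 cut set(s).
Annular stack down [OR]: union of children's cut sets → 2 cut set(s).
Control pod inoperative [AND]: one cut set from each child combined → 1 × 1 × 1 = 1 cut set(s).
Hydraulic supply unavailable [OR]: union of children's cut sets → 3 cut set(s).
Shear sequence inoperative [OR]: union of children's cut sets → 5 cut set(s).
Backup path 2 inoperative [AND]: one cut set from each child combined → 1 × 5 = 5 cut set(s).
Offshore blowout preventer fails to close [OR]: union of children's cut sets → 8 cut set(s).
Minimal cut sets: {Blind shear ram trips}; {A annular preventer malfunctions, Pilot line failed, Secondary pipe ram is inoperative, Umbilical is down}; {#2 hydraulic pump is down, Backup accumulator bank is out, Right control pod degraded, Upper shuttle valve lost}; {Backup accumulator bank is out, Right control pod degraded, Solenoid is out, Upper shuttle valve lost}; {Backup accumulator bank is out, North blind shear ram 2 stuck, Right control pod degraded, Upper shuttle valve lost}; {Backup accumulator bank is out, Right control pod degraded, Right pilot line 2 lost, Upper shuttle valve lost}; {#1 annular preventer 2 is out, Backup accumulator bank is out, Right control pod degraded, Upper shuttle valve lost}; {Primary pipe ram 2 malfunctions}.

8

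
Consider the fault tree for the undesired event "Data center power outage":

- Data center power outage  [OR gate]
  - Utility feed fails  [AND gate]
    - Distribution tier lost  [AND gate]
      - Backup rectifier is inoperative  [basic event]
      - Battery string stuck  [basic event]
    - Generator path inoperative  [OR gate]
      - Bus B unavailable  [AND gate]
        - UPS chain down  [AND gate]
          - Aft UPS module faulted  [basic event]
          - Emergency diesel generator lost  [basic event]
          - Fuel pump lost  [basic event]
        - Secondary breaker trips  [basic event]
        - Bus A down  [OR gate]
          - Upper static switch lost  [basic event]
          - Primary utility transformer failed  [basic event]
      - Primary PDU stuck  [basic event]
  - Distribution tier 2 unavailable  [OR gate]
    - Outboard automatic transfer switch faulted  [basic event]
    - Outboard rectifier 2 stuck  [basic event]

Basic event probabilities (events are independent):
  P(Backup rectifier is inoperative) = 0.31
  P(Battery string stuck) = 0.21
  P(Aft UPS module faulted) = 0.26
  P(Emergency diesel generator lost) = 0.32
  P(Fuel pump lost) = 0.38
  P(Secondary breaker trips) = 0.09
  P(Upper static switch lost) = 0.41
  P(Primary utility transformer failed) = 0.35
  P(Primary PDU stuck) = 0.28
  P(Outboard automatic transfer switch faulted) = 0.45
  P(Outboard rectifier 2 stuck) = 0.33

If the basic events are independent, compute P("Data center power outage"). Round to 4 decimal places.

0.6382

P(Distribution tier lost) [AND] = 0.31 × 0.21 = 0.065100
P(UPS chain down) [AND] = 0.26 × 0.32 × 0.38 = 0.031616
P(Bus A down) [OR] = 1 − (1−0.41) × (1−0.35) = 0.616500
P(Bus B unavailable) [AND] = 0.031616 × 0.09 × 0.616500 = 0.001754
P(Generator path inoperative) [OR] = 1 − (1−0.001754) × (1−0.28) = 0.281263
P(Utility feed fails) [AND] = 0.065100 × 0.281263 = 0.018310
P(Distribution tier 2 unavailable) [OR] = 1 − (1−0.45) × (1−0.33) = 0.631500
P(Data center power outage) [OR] = 1 − (1−0.018310) × (1−0.631500) = 0.638247
Rounded to 4 decimal places: P(Data center power outage) ≈ 0.6382.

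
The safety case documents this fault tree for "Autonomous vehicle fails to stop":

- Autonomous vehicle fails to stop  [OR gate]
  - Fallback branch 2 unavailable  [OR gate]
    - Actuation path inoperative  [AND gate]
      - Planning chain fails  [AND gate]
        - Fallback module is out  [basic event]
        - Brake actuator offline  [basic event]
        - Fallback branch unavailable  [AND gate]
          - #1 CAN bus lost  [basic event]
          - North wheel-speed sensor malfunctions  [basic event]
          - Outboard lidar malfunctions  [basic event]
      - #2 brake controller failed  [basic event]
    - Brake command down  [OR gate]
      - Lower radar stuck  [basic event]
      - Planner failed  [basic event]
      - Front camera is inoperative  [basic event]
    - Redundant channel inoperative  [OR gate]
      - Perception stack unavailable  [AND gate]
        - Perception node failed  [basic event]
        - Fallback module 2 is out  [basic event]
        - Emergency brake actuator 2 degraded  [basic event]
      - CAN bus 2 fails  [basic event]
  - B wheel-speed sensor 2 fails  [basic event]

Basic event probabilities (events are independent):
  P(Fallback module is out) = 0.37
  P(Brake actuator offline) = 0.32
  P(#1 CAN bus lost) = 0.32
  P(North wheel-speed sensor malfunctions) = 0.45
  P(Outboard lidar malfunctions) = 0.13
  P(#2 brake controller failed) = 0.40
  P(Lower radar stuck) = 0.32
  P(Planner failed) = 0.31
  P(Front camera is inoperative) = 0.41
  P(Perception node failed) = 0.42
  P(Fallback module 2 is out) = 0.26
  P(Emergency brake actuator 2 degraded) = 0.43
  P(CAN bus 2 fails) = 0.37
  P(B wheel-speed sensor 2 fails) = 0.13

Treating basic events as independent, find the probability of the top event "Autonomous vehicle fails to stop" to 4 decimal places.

0.8555

P(Fallback branch unavailable) [AND] = 0.32 × 0.45 × 0.13 = 0.018720
P(Planning chain fails) [AND] = 0.37 × 0.32 × 0.018720 = 0.002216
P(Actuation path inoperative) [AND] = 0.002216 × 0.40 = 0.000886
P(Brake command down) [OR] = 1 − (1−0.32) × (1−0.31) × (1−0.41) = 0.723172
P(Perception stack unavailable) [AND] = 0.42 × 0.26 × 0.43 = 0.046956
P(Redundant channel inoperative) [OR] = 1 − (1−0.046956) × (1−0.37) = 0.399582
P(Fallback branch 2 unavailable) [OR] = 1 − (1−0.000886) × (1−0.723172) × (1−0.399582) = 0.833935
P(Autonomous vehicle fails to stop) [OR] = 1 − (1−0.833935) × (1−0.13) = 0.855523
Rounded to 4 decimal places: P(Autonomous vehicle fails to stop) ≈ 0.8555.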